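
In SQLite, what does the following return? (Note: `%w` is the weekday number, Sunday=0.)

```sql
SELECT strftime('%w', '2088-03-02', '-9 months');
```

First apply '-9 months': 2088-03-02 → 2087-06-02.
2087-06-02 is a Monday; with Sunday=0 that is 1.

1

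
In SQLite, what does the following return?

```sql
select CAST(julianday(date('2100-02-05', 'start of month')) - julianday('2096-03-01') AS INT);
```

1432

`start of month` rewinds 2100-02-05 to 2100-02-01.
30 days remain in March 2096 after the 1st (31 − 1).
Full months from April 2096 through January 2100 contribute their day counts.
Then 1 day into February 2100.
Total: 30 + 30 + 31 + 30 + 31 + 31 + 30 + 31 + 30 + 31 + 31 + 28 + 31 + 30 + 31 + 30 + 31 + 31 + 30 + 31 + 30 + 31 + 31 + 28 + 31 + 30 + 31 + 30 + 31 + 31 + 30 + 31 + 30 + 31 + 31 + 28 + 31 + 30 + 31 + 30 + 31 + 31 + 30 + 31 + 30 + 31 + 31 + 1 = 1432.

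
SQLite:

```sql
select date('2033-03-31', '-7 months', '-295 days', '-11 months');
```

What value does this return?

2030-12-10

Adding -7 months to 2033-03-31 gives 2032-08-31.
Applying '-295 days' to 2032-08-31: counting 295 days back gives 2031-11-10.
Adding -11 months to 2031-11-10 gives 2030-12-10.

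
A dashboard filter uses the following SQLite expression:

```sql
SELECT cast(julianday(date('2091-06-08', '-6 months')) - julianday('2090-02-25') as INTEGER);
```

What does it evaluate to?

Adding -6 months to 2091-06-08 gives 2090-12-08.
3 days remain in February 2090 after the 25th (28 − 25).
Full months from March 2090 through November 2090 contribute their day counts.
Then 8 days into December 2090.
Total: 3 + 31 + 30 + 31 + 30 + 31 + 31 + 30 + 31 + 30 + 8 = 286.

286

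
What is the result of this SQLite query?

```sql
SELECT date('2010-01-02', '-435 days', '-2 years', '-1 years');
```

Applying '-435 days' to 2010-01-02: counting 435 days back gives 2008-10-24.
Adding -2 years to 2008-10-24 gives 2006-10-24.
Adding -1 year to 2006-10-24 gives 2005-10-24.

2005-10-24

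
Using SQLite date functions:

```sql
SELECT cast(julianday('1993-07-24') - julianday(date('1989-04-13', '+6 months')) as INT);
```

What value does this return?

Adding +6 months to 1989-04-13 gives 1989-10-13.
18 days remain in October 1989 after the 13th (31 − 13).
Full months from November 1989 through June 1993 contribute their day counts.
Then 24 days into July 1993.
Total: 18 + 30 + 31 + 31 + 28 + 31 + 30 + 31 + 30 + 31 + 31 + 30 + 31 + 30 + 31 + 31 + 28 + 31 + 30 + 31 + 30 + 31 + 31 + 30 + 31 + 30 + 31 + 31 + 29 + 31 + 30 + 31 + 30 + 31 + 31 + 30 + 31 + 30 + 31 + 31 + 28 + 31 + 30 + 31 + 30 + 24 = 1380.

1380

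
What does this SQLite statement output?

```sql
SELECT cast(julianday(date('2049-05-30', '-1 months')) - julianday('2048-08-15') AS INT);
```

Adding -1 month to 2049-05-30 gives 2049-04-30.
16 days remain in August 2048 after the 15th (31 − 15).
Full months from September 2048 through March 2049 contribute their day counts.
Then 30 days into April 2049.
Total: 16 + 30 + 31 + 30 + 31 + 31 + 28 + 31 + 30 = 258.

258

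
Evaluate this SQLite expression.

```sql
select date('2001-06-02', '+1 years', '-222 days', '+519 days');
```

Adding +1 year to 2001-06-02 gives 2002-06-02.
Applying '-222 days' to 2002-06-02: counting 222 days back gives 2001-10-23.
Applying '+519 days' to 2001-10-23: counting 519 days forward gives 2003-03-26.

2003-03-26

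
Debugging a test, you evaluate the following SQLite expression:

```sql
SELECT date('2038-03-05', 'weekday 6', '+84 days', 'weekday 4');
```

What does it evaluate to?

2038-06-03

`weekday 6` advances to the next Saturday; 2038-03-05 is a Friday, so it moves forward to 2038-03-06.
Applying '+84 days' to 2038-03-06: counting 84 days forward gives 2038-05-29.
`weekday 4` advances to the next Thursday; 2038-05-29 is a Saturday, so it moves forward to 2038-06-03.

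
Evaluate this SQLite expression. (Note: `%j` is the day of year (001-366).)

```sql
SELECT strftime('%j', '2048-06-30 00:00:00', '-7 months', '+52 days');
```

021

First apply '-7 months', '+52 days': 2048-06-30 00:00:00 → 2048-01-21 00:00:00.
Day-of-year for 2048-01-21: days since 2048-01-01 inclusive = 21, zero-padded to 021.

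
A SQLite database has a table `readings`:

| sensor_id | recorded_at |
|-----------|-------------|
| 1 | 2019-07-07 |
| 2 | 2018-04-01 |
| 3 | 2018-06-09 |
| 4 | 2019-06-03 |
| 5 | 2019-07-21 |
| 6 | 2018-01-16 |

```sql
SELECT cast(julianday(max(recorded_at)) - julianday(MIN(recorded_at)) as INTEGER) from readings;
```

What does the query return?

MIN = 2018-01-16, MAX = 2019-07-21.
15 days remain in January 2018 after the 16th (31 − 16).
Full months from February 2018 through June 2019 contribute their day counts.
Then 21 days into July 2019.
Total: 15 + 28 + 31 + 30 + 31 + 30 + 31 + 31 + 30 + 31 + 30 + 31 + 31 + 28 + 31 + 30 + 31 + 30 + 21 = 551.

551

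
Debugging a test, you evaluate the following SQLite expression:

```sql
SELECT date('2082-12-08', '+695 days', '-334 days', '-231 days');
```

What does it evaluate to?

2083-04-17

Applying '+695 days' to 2082-12-08: counting 695 days forward gives 2084-11-02.
Applying '-334 days' to 2084-11-02: counting 334 days back gives 2083-12-04.
Applying '-231 days' to 2083-12-04: counting 231 days back gives 2083-04-17.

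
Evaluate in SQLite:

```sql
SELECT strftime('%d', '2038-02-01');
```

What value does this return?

`%d` extracts the 2-digit day of month: 01.

01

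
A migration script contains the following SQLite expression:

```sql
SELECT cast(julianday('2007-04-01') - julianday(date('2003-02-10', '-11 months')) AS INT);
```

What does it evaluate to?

1848

Adding -11 months to 2003-02-10 gives 2002-03-10.
21 days remain in March 2002 after the 10th (31 − 10).
Full months from April 2002 through March 2007 contribute their day counts.
Then 1 day into April 2007.
Total: 21 + 30 + 31 + 30 + 31 + 31 + 30 + 31 + 30 + 31 + 31 + 28 + 31 + 30 + 31 + 30 + 31 + 31 + 30 + 31 + 30 + 31 + 31 + 29 + 31 + 30 + 31 + 30 + 31 + 31 + 30 + 31 + 30 + 31 + 31 + 28 + 31 + 30 + 31 + 30 + 31 + 31 + 30 + 31 + 30 + 31 + 31 + 28 + 31 + 30 + 31 + 30 + 31 + 31 + 30 + 31 + 30 + 31 + 31 + 28 + 31 + 1 = 1848.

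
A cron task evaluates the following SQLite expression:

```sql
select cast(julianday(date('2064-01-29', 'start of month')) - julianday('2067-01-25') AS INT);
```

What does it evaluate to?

`start of month` rewinds 2064-01-29 to 2064-01-01.
30 days remain in January 2064 after the 1st (31 − 1).
Full months from February 2064 through December 2066 contribute their day counts.
Then 25 days into January 2067.
Total: 30 + 29 + 31 + 30 + 31 + 30 + 31 + 31 + 30 + 31 + 30 + 31 + 31 + 28 + 31 + 30 + 31 + 30 + 31 + 31 + 30 + 31 + 30 + 31 + 31 + 28 + 31 + 30 + 31 + 30 + 31 + 31 + 30 + 31 + 30 + 31 + 25 = 1120.
The subtraction is earlier − later, so the result is −1120 → -1120.

-1120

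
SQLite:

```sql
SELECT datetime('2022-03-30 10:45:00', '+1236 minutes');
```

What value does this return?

2022-03-31 07:21:00

1236 minutes = 20h 36m; +1236 minutes from 2022-03-30 10:45:00 is 2022-03-31 07:21:00 (crosses midnight).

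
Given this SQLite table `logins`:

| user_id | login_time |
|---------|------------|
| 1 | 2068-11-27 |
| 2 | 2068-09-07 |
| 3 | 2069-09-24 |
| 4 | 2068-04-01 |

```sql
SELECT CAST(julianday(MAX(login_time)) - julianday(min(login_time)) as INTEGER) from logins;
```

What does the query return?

MIN = 2068-04-01, MAX = 2069-09-24.
29 days remain in April 2068 after the 1st (30 − 1).
Full months from May 2068 through August 2069 contribute their day counts.
Then 24 days into September 2069.
Total: 29 + 31 + 30 + 31 + 31 + 30 + 31 + 30 + 31 + 31 + 28 + 31 + 30 + 31 + 30 + 31 + 31 + 24 = 541.

541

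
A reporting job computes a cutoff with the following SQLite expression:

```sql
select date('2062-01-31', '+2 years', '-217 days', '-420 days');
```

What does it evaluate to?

2062-05-04

Adding +2 years to 2062-01-31 gives 2064-01-31.
Applying '-217 days' to 2064-01-31: counting 217 days back gives 2063-06-28.
Applying '-420 days' to 2063-06-28: counting 420 days back gives 2062-05-04.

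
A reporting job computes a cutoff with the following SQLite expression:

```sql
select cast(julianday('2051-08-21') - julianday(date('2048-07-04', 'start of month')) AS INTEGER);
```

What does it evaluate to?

`start of month` rewinds 2048-07-04 to 2048-07-01.
30 days remain in July 2048 after the 1st (31 − 1).
Full months from August 2048 through July 2051 contribute their day counts.
Then 21 days into August 2051.
Total: 30 + 31 + 30 + 31 + 30 + 31 + 31 + 28 + 31 + 30 + 31 + 30 + 31 + 31 + 30 + 31 + 30 + 31 + 31 + 28 + 31 + 30 + 31 + 30 + 31 + 31 + 30 + 31 + 30 + 31 + 31 + 28 + 31 + 30 + 31 + 30 + 31 + 21 = 1146.

1146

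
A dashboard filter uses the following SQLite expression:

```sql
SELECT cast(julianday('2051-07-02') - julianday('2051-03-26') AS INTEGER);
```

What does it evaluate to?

98

5 days remain in March 2051 after the 26th (31 − 26).
April 2051: 30 days.
May 2051: 31 days.
June 2051: 30 days.
Then 2 days into July 2051.
Total: 5 + 30 + 31 + 30 + 2 = 98.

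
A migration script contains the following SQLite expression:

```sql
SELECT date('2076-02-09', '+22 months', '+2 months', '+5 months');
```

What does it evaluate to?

2078-07-09

Adding +22 months to 2076-02-09 gives 2077-12-09.
Adding +2 months to 2077-12-09 gives 2078-02-09.
Adding +5 months to 2078-02-09 gives 2078-07-09.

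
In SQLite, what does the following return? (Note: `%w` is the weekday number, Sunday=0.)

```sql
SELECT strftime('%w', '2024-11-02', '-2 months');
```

First apply '-2 months': 2024-11-02 → 2024-09-02.
2024-09-02 is a Monday; with Sunday=0 that is 1.

1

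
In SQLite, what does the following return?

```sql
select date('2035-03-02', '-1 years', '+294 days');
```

Adding -1 year to 2035-03-02 gives 2034-03-02.
Applying '+294 days' to 2034-03-02: counting 294 days forward gives 2034-12-21.

2034-12-21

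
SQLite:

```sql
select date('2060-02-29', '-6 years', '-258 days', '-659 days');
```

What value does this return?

2051-08-27

Adding -6 years to 2060-02-29 targets 2054-02-29, but 2054 is not a leap year, so SQLite normalizes to 2054-03-01.
Applying '-258 days' to 2054-03-01: counting 258 days back gives 2053-06-16.
Applying '-659 days' to 2053-06-16: counting 659 days back gives 2051-08-27.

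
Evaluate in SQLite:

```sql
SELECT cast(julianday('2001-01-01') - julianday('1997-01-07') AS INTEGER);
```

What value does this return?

1455

24 days remain in January 1997 after the 7th (31 − 7).
Full months from February 1997 through December 2000 contribute their day counts.
Then 1 day into January 2001.
Total: 24 + 28 + 31 + 30 + 31 + 30 + 31 + 31 + 30 + 31 + 30 + 31 + 31 + 28 + 31 + 30 + 31 + 30 + 31 + 31 + 30 + 31 + 30 + 31 + 31 + 28 + 31 + 30 + 31 + 30 + 31 + 31 + 30 + 31 + 30 + 31 + 31 + 29 + 31 + 30 + 31 + 30 + 31 + 31 + 30 + 31 + 30 + 31 + 1 = 1455.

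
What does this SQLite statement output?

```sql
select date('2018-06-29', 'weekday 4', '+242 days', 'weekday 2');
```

`weekday 4` advances to the next Thursday; 2018-06-29 is a Friday, so it moves forward to 2018-07-05.
Applying '+242 days' to 2018-07-05: counting 242 days forward gives 2019-03-04.
`weekday 2` advances to the next Tuesday; 2019-03-04 is a Monday, so it moves forward to 2019-03-05.

2019-03-05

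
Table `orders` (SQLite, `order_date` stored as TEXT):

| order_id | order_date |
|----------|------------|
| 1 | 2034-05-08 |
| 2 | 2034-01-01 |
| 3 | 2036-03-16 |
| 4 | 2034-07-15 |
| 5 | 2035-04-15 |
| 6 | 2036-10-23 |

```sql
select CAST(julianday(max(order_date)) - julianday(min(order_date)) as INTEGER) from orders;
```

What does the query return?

MIN = 2034-01-01, MAX = 2036-10-23.
30 days remain in January 2034 after the 1st (31 − 1).
Full months from February 2034 through September 2036 contribute their day counts.
Then 23 days into October 2036.
Total: 30 + 28 + 31 + 30 + 31 + 30 + 31 + 31 + 30 + 31 + 30 + 31 + 31 + 28 + 31 + 30 + 31 + 30 + 31 + 31 + 30 + 31 + 30 + 31 + 31 + 29 + 31 + 30 + 31 + 30 + 31 + 31 + 30 + 23 = 1026.

1026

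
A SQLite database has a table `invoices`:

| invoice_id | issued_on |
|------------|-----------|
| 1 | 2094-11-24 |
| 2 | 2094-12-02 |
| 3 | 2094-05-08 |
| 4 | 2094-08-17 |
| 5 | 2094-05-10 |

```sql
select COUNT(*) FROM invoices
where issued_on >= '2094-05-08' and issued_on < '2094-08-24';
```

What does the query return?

3

Rows in [2094-05-08, 2094-08-24): 2094-05-08, 2094-08-17, 2094-05-10 → 3 rows.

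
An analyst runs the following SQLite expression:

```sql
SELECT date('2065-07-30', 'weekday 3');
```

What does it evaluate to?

2065-08-05

`weekday 3` advances to the next Wednesday; 2065-07-30 is a Thursday, so it moves forward to 2065-08-05.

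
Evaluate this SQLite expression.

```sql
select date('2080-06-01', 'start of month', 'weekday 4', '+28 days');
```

2080-07-04

`start of month` rewinds 2080-06-01 to 2080-06-01.
`weekday 4` advances to the next Thursday; 2080-06-01 is a Saturday, so it moves forward to 2080-06-06.
June 2080 has 30 days; 24 remain after the 6th, so 25 days reach 2080-07-01.
Advancing 3 more days within July lands on 2080-07-04.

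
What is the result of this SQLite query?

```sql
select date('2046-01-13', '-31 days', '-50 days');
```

Going back 13 days from 2046-01-13 reaches 2045-12-31 (last day of December, 31 days).
Going back 18 days within December lands on 2045-12-13.
Applying '-50 days' to 2045-12-13: counting 50 days back gives 2045-10-24.

2045-10-24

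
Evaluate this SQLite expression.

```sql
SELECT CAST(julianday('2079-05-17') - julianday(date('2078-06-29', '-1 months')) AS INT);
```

Adding -1 month to 2078-06-29 gives 2078-05-29.
2 days remain in May 2078 after the 29th (31 − 29).
Full months from June 2078 through April 2079 contribute their day counts.
Then 17 days into May 2079.
Total: 2 + 30 + 31 + 31 + 30 + 31 + 30 + 31 + 31 + 28 + 31 + 30 + 17 = 353.

353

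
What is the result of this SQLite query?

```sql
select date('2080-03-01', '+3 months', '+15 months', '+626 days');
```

2083-05-20

Adding +3 months to 2080-03-01 gives 2080-06-01.
Adding +15 months to 2080-06-01 gives 2081-09-01.
Applying '+626 days' to 2081-09-01: counting 626 days forward gives 2083-05-20.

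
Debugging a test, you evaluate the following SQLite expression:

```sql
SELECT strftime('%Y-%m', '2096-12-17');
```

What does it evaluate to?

2096-12

`%Y-%m` extracts the year-month: 2096-12.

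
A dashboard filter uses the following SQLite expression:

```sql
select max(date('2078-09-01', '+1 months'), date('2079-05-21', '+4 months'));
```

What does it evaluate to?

date('2078-09-01', '+1 months') → 2078-10-01.
date('2079-05-21', '+4 months') → 2079-09-21.
Later of the two is 2079-09-21.

2079-09-21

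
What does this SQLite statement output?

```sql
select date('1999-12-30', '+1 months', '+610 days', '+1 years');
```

Adding +1 month to 1999-12-30 gives 2000-01-30.
Applying '+610 days' to 2000-01-30: counting 610 days forward gives 2001-10-01.
Adding +1 year to 2001-10-01 gives 2002-10-01.

2002-10-01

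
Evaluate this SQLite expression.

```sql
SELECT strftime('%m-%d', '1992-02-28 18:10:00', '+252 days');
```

First apply '+252 days': 1992-02-28 18:10:00 → 1992-11-06 18:10:00.
`%m-%d` extracts the month-day: 11-06.

11-06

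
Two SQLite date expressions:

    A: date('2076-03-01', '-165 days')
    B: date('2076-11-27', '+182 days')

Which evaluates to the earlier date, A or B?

A

A = 2075-09-18.
B = 2077-05-28.
A is earlier.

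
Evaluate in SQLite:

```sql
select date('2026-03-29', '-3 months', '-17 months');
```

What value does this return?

2024-07-29

Adding -3 months to 2026-03-29 gives 2025-12-29.
Adding -17 months to 2025-12-29 gives 2024-07-29.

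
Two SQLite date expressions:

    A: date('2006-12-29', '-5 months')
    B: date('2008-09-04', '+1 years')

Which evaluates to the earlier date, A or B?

A = 2006-07-29.
B = 2009-09-04.
A is earlier.

A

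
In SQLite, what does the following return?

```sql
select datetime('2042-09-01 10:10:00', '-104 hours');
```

2042-08-28 02:10:00

-104 hours from 2042-09-01 10:10:00 is 2042-08-28 02:10:00 (crosses midnight).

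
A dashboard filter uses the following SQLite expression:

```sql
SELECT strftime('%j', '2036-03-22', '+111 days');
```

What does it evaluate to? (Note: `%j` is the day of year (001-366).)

First apply '+111 days': 2036-03-22 → 2036-07-11.
Day-of-year for 2036-07-11: days since 2036-01-01 inclusive = 193, zero-padded to 193.

193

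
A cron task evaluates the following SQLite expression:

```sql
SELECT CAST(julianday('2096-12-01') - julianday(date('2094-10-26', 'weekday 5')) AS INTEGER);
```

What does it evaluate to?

`weekday 5` advances to the next Friday; 2094-10-26 is a Tuesday, so it moves forward to 2094-10-29.
2 days remain in October 2094 after the 29th (31 − 29).
Full months from November 2094 through November 2096 contribute their day counts.
Then 1 day into December 2096.
Total: 2 + 30 + 31 + 31 + 28 + 31 + 30 + 31 + 30 + 31 + 31 + 30 + 31 + 30 + 31 + 31 + 29 + 31 + 30 + 31 + 30 + 31 + 31 + 30 + 31 + 30 + 1 = 764.

764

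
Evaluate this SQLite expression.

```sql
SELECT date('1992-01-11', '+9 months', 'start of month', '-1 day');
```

Adding +9 months to 1992-01-11 gives 1992-10-11.
`start of month` rewinds 1992-10-11 to 1992-10-01.
Going back 1 day from 1992-10-01 reaches 1992-09-30 (last day of September, 30 days).

1992-09-30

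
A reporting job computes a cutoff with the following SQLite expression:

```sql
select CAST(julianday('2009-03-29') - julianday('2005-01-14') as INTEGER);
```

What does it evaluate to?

1535

17 days remain in January 2005 after the 14th (31 − 14).
Full months from February 2005 through February 2009 contribute their day counts.
Then 29 days into March 2009.
Total: 17 + 28 + 31 + 30 + 31 + 30 + 31 + 31 + 30 + 31 + 30 + 31 + 31 + 28 + 31 + 30 + 31 + 30 + 31 + 31 + 30 + 31 + 30 + 31 + 31 + 28 + 31 + 30 + 31 + 30 + 31 + 31 + 30 + 31 + 30 + 31 + 31 + 29 + 31 + 30 + 31 + 30 + 31 + 31 + 30 + 31 + 30 + 31 + 31 + 28 + 29 = 1535.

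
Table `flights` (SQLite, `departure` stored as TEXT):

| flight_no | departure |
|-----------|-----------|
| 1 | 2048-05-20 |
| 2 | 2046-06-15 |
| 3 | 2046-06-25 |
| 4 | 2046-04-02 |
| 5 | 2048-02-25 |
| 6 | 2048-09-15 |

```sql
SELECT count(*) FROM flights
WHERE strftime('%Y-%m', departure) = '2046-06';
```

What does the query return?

2

Rows with year-month 2046-06: 2046-06-15, 2046-06-25 → 2.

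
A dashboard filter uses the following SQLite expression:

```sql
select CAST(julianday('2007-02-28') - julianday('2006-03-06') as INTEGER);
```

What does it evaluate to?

359

25 days remain in March 2006 after the 6th (31 − 6).
Full months from April 2006 through January 2007 contribute their day counts.
Then 28 days into February 2007.
Total: 25 + 30 + 31 + 30 + 31 + 31 + 30 + 31 + 30 + 31 + 31 + 28 = 359.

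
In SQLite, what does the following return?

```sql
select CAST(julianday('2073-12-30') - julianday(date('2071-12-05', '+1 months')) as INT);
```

Adding +1 month to 2071-12-05 gives 2072-01-05.
26 days remain in January 2072 after the 5th (31 − 5).
Full months from February 2072 through November 2073 contribute their day counts.
Then 30 days into December 2073.
Total: 26 + 29 + 31 + 30 + 31 + 30 + 31 + 31 + 30 + 31 + 30 + 31 + 31 + 28 + 31 + 30 + 31 + 30 + 31 + 31 + 30 + 31 + 30 + 30 = 725.

725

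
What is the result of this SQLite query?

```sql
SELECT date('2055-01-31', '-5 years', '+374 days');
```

Adding -5 years to 2055-01-31 gives 2050-01-31.
Applying '+374 days' to 2050-01-31: counting 374 days forward gives 2051-02-09.

2051-02-09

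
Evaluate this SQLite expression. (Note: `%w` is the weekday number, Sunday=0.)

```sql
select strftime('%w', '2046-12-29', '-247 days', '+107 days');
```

First apply '-247 days', '+107 days': 2046-12-29 → 2046-08-11.
2046-08-11 is a Saturday; with Sunday=0 that is 6.

6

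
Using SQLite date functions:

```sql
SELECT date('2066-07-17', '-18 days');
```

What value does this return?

2066-06-29

Going back 17 days from 2066-07-17 reaches 2066-06-30 (last day of June, 30 days).
Going back 1 day within June lands on 2066-06-29.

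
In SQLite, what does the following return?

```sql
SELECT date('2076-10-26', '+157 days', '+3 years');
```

2080-04-01

Applying '+157 days' to 2076-10-26: counting 157 days forward gives 2077-04-01.
Adding +3 years to 2077-04-01 gives 2080-04-01.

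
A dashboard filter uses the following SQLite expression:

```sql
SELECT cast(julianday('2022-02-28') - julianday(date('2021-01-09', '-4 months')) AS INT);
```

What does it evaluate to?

537

Adding -4 months to 2021-01-09 gives 2020-09-09.
21 days remain in September 2020 after the 9th (30 − 9).
Full months from October 2020 through January 2022 contribute their day counts.
Then 28 days into February 2022.
Total: 21 + 31 + 30 + 31 + 31 + 28 + 31 + 30 + 31 + 30 + 31 + 31 + 30 + 31 + 30 + 31 + 31 + 28 = 537.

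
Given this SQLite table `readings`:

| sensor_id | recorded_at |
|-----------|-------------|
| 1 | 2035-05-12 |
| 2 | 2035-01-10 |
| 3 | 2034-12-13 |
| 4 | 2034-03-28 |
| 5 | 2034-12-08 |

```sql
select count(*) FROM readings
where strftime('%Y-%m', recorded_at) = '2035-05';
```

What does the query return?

1

Rows with year-month 2035-05: 2035-05-12 → 1.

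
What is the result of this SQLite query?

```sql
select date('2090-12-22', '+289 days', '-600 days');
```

2090-02-14

Applying '+289 days' to 2090-12-22: counting 289 days forward gives 2091-10-07.
Applying '-600 days' to 2091-10-07: counting 600 days back gives 2090-02-14.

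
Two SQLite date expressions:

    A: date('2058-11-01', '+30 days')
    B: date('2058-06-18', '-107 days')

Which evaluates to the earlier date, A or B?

B

A = 2058-12-01.
B = 2058-03-03.
B is earlier.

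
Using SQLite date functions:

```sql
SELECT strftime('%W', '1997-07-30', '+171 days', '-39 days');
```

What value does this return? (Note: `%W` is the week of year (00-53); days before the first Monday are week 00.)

49

First apply '+171 days', '-39 days': 1997-07-30 → 1997-12-09.
1997-12-09 is a Tuesday. SQLite's %W counts Mondays since the year started; the result is 49.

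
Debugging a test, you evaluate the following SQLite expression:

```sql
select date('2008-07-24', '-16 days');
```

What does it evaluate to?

2008-07-08

Going back 16 days within July lands on 2008-07-08.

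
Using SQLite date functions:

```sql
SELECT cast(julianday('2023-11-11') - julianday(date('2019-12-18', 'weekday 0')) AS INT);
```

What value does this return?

1420

`weekday 0` advances to the next Sunday; 2019-12-18 is a Wednesday, so it moves forward to 2019-12-22.
9 days remain in December 2019 after the 22nd (31 − 22).
Full months from January 2020 through October 2023 contribute their day counts.
Then 11 days into November 2023.
Total: 9 + 31 + 29 + 31 + 30 + 31 + 30 + 31 + 31 + 30 + 31 + 30 + 31 + 31 + 28 + 31 + 30 + 31 + 30 + 31 + 31 + 30 + 31 + 30 + 31 + 31 + 28 + 31 + 30 + 31 + 30 + 31 + 31 + 30 + 31 + 30 + 31 + 31 + 28 + 31 + 30 + 31 + 30 + 31 + 31 + 30 + 31 + 11 = 1420.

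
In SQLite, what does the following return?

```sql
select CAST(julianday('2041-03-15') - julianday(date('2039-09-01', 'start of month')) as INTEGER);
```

`start of month` rewinds 2039-09-01 to 2039-09-01.
29 days remain in September 2039 after the 1st (30 − 1).
Full months from October 2039 through February 2041 contribute their day counts.
Then 15 days into March 2041.
Total: 29 + 31 + 30 + 31 + 31 + 29 + 31 + 30 + 31 + 30 + 31 + 31 + 30 + 31 + 30 + 31 + 31 + 28 + 15 = 561.

561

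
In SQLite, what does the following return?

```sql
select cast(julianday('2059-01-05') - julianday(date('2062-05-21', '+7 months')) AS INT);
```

-1446

Adding +7 months to 2062-05-21 gives 2062-12-21.
26 days remain in January 2059 after the 5th (31 − 5).
Full months from February 2059 through November 2062 contribute their day counts.
Then 21 days into December 2062.
Total: 26 + 28 + 31 + 30 + 31 + 30 + 31 + 31 + 30 + 31 + 30 + 31 + 31 + 29 + 31 + 30 + 31 + 30 + 31 + 31 + 30 + 31 + 30 + 31 + 31 + 28 + 31 + 30 + 31 + 30 + 31 + 31 + 30 + 31 + 30 + 31 + 31 + 28 + 31 + 30 + 31 + 30 + 31 + 31 + 30 + 31 + 30 + 21 = 1446.
The subtraction is earlier − later, so the result is −1446 → -1446.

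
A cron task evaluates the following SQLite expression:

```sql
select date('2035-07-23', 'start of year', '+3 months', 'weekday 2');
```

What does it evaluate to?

`start of year` rewinds 2035-07-23 to 2035-01-01.
Adding +3 months to 2035-01-01 gives 2035-04-01.
`weekday 2` advances to the next Tuesday; 2035-04-01 is a Sunday, so it moves forward to 2035-04-03.

2035-04-03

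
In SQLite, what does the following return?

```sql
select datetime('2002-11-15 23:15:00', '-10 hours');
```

-10 hours from 2002-11-15 23:15:00 is 2002-11-15 13:15:00.

2002-11-15 13:15:00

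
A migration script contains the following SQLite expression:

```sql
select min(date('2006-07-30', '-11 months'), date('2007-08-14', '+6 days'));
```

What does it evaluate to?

date('2006-07-30', '-11 months') → 2005-08-30.
date('2007-08-14', '+6 days') → 2007-08-20.
Earlier of the two is 2005-08-30.

2005-08-30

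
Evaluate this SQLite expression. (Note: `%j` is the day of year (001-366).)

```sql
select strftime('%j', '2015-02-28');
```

059

Day-of-year for 2015-02-28: days since 2015-01-01 inclusive = 59, zero-padded to 059.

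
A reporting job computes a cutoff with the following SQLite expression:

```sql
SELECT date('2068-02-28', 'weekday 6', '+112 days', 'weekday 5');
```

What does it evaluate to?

`weekday 6` advances to the next Saturday; 2068-02-28 is a Tuesday, so it moves forward to 2068-03-03.
Applying '+112 days' to 2068-03-03: counting 112 days forward gives 2068-06-23.
`weekday 5` advances to the next Friday; 2068-06-23 is a Saturday, so it moves forward to 2068-06-29.

2068-06-29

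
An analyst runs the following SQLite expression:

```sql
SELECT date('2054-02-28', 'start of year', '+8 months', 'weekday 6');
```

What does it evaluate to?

`start of year` rewinds 2054-02-28 to 2054-01-01.
Adding +8 months to 2054-01-01 gives 2054-09-01.
`weekday 6` advances to the next Saturday; 2054-09-01 is a Tuesday, so it moves forward to 2054-09-05.

2054-09-05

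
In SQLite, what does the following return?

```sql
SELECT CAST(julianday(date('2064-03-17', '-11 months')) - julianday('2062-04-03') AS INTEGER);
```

Adding -11 months to 2064-03-17 gives 2063-04-17.
27 days remain in April 2062 after the 3rd (30 − 3).
Full months from May 2062 through March 2063 contribute their day counts.
Then 17 days into April 2063.
Total: 27 + 31 + 30 + 31 + 31 + 30 + 31 + 30 + 31 + 31 + 28 + 31 + 17 = 379.

379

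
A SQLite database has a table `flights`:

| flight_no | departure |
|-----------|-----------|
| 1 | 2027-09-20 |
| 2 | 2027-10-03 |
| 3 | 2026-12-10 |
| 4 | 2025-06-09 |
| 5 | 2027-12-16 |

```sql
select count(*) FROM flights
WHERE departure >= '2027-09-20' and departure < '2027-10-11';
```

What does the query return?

2

Rows in [2027-09-20, 2027-10-11): 2027-09-20, 2027-10-03 → 2 rows.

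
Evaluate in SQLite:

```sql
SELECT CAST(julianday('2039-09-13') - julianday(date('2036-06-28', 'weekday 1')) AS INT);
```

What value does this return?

1170

`weekday 1` advances to the next Monday; 2036-06-28 is a Saturday, so it moves forward to 2036-06-30.
0 days remain in June 2036 after the 30th (30 − 30).
Full months from July 2036 through August 2039 contribute their day counts.
Then 13 days into September 2039.
Total: 0 + 31 + 31 + 30 + 31 + 30 + 31 + 31 + 28 + 31 + 30 + 31 + 30 + 31 + 31 + 30 + 31 + 30 + 31 + 31 + 28 + 31 + 30 + 31 + 30 + 31 + 31 + 30 + 31 + 30 + 31 + 31 + 28 + 31 + 30 + 31 + 30 + 31 + 31 + 13 = 1170.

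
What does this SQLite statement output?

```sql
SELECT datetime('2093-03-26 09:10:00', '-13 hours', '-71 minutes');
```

2093-03-25 18:59:00

-13 hours from 2093-03-26 09:10:00 is 2093-03-25 20:10:00 (crosses midnight).
71 minutes = 1h 11m; -71 minutes from 2093-03-25 20:10:00 is 2093-03-25 18:59:00.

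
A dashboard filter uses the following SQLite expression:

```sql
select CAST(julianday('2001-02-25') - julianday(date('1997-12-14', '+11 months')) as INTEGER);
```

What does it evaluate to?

834

Adding +11 months to 1997-12-14 gives 1998-11-14.
16 days remain in November 1998 after the 14th (30 − 14).
Full months from December 1998 through January 2001 contribute their day counts.
Then 25 days into February 2001.
Total: 16 + 31 + 31 + 28 + 31 + 30 + 31 + 30 + 31 + 31 + 30 + 31 + 30 + 31 + 31 + 29 + 31 + 30 + 31 + 30 + 31 + 31 + 30 + 31 + 30 + 31 + 31 + 25 = 834.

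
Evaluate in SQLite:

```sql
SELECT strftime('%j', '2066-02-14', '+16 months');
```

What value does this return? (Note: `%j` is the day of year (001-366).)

First apply '+16 months': 2066-02-14 → 2067-06-14.
Day-of-year for 2067-06-14: days since 2067-01-01 inclusive = 165, zero-padded to 165.

165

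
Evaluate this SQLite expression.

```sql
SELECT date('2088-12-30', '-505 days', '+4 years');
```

2091-08-13

Applying '-505 days' to 2088-12-30: counting 505 days back gives 2087-08-13.
Adding +4 years to 2087-08-13 gives 2091-08-13.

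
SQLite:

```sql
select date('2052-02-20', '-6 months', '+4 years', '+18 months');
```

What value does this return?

Adding -6 months to 2052-02-20 gives 2051-08-20.
Adding +4 years to 2051-08-20 gives 2055-08-20.
Adding +18 months to 2055-08-20 gives 2057-02-20.

2057-02-20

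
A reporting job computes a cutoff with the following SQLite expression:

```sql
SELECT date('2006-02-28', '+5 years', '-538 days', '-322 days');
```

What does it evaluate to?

Adding +5 years to 2006-02-28 gives 2011-02-28.
Applying '-538 days' to 2011-02-28: counting 538 days back gives 2009-09-08.
Applying '-322 days' to 2009-09-08: counting 322 days back gives 2008-10-21.

2008-10-21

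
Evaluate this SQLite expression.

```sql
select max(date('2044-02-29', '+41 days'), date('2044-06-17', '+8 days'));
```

2044-06-25

date('2044-02-29', '+41 days') → 2044-04-10.
date('2044-06-17', '+8 days') → 2044-06-25.
Later of the two is 2044-06-25.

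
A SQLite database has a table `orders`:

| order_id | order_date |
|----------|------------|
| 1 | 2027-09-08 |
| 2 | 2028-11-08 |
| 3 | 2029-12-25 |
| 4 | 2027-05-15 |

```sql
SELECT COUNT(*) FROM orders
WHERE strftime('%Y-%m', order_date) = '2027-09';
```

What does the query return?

1

Rows with year-month 2027-09: 2027-09-08 → 1.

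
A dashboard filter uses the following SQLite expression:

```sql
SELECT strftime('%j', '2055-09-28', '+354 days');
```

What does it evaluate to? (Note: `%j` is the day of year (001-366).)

260

First apply '+354 days': 2055-09-28 → 2056-09-16.
Day-of-year for 2056-09-16: days since 2056-01-01 inclusive = 260, zero-padded to 260.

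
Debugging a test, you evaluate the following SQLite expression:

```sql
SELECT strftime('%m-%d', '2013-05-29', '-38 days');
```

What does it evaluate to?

First apply '-38 days': 2013-05-29 → 2013-04-21.
`%m-%d` extracts the month-day: 04-21.

04-21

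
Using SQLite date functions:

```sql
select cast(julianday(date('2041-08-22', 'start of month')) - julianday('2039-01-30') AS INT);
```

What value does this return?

914

`start of month` rewinds 2041-08-22 to 2041-08-01.
1 day remains in January 2039 after the 30th (31 − 30).
Full months from February 2039 through July 2041 contribute their day counts.
Then 1 day into August 2041.
Total: 1 + 28 + 31 + 30 + 31 + 30 + 31 + 31 + 30 + 31 + 30 + 31 + 31 + 29 + 31 + 30 + 31 + 30 + 31 + 31 + 30 + 31 + 30 + 31 + 31 + 28 + 31 + 30 + 31 + 30 + 31 + 1 = 914.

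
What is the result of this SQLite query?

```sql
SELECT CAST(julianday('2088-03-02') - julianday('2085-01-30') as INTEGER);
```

1 day remains in January 2085 after the 30th (31 − 30).
Full months from February 2085 through February 2088 contribute their day counts.
Then 2 days into March 2088.
Total: 1 + 28 + 31 + 30 + 31 + 30 + 31 + 31 + 30 + 31 + 30 + 31 + 31 + 28 + 31 + 30 + 31 + 30 + 31 + 31 + 30 + 31 + 30 + 31 + 31 + 28 + 31 + 30 + 31 + 30 + 31 + 31 + 30 + 31 + 30 + 31 + 31 + 29 + 2 = 1127.

1127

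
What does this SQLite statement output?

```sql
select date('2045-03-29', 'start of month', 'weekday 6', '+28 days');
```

`start of month` rewinds 2045-03-29 to 2045-03-01.
`weekday 6` advances to the next Saturday; 2045-03-01 is a Wednesday, so it moves forward to 2045-03-04.
March 2045 has 31 days; 27 remain after the 4th, so 28 days reach 2045-04-01.

2045-04-01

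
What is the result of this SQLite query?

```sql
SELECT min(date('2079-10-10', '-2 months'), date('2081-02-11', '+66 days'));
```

2079-08-10

date('2079-10-10', '-2 months') → 2079-08-10.
date('2081-02-11', '+66 days') → 2081-04-18.
Earlier of the two is 2079-08-10.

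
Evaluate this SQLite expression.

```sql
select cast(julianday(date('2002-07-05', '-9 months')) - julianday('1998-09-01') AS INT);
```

1130

Adding -9 months to 2002-07-05 gives 2001-10-05.
29 days remain in September 1998 after the 1st (30 − 1).
Full months from October 1998 through September 2001 contribute their day counts.
Then 5 days into October 2001.
Total: 29 + 31 + 30 + 31 + 31 + 28 + 31 + 30 + 31 + 30 + 31 + 31 + 30 + 31 + 30 + 31 + 31 + 29 + 31 + 30 + 31 + 30 + 31 + 31 + 30 + 31 + 30 + 31 + 31 + 28 + 31 + 30 + 31 + 30 + 31 + 31 + 30 + 5 = 1130.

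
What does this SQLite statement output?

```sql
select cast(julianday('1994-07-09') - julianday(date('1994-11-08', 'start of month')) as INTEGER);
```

`start of month` rewinds 1994-11-08 to 1994-11-01.
22 days remain in July 1994 after the 9th (31 − 9).
August 1994: 31 days.
September 1994: 30 days.
October 1994: 31 days.
Then 1 day into November 1994.
Total: 22 + 31 + 30 + 31 + 1 = 115.
The subtraction is earlier − later, so the result is −115 → -115.

-115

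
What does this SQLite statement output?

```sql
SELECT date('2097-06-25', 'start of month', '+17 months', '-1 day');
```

`start of month` rewinds 2097-06-25 to 2097-06-01.
Adding +17 months to 2097-06-01 gives 2098-11-01.
Going back 1 day from 2098-11-01 reaches 2098-10-31 (last day of October, 31 days).

2098-10-31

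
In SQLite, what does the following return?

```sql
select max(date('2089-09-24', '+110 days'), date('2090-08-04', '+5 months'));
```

date('2089-09-24', '+110 days') → 2090-01-12.
date('2090-08-04', '+5 months') → 2091-01-04.
Later of the two is 2091-01-04.

2091-01-04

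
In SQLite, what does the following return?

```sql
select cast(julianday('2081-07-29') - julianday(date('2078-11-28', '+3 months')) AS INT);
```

882

Adding +3 months to 2078-11-28 gives 2079-02-28.
0 days remain in February 2079 after the 28th (28 − 28).
Full months from March 2079 through June 2081 contribute their day counts.
Then 29 days into July 2081.
Total: 0 + 31 + 30 + 31 + 30 + 31 + 31 + 30 + 31 + 30 + 31 + 31 + 29 + 31 + 30 + 31 + 30 + 31 + 31 + 30 + 31 + 30 + 31 + 31 + 28 + 31 + 30 + 31 + 30 + 29 = 882.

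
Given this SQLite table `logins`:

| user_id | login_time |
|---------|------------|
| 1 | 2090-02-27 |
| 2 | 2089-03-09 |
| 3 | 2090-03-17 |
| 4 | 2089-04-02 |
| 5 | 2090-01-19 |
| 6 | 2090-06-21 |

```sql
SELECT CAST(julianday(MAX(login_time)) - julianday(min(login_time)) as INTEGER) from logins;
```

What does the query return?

469

MIN = 2089-03-09, MAX = 2090-06-21.
22 days remain in March 2089 after the 9th (31 − 9).
Full months from April 2089 through May 2090 contribute their day counts.
Then 21 days into June 2090.
Total: 22 + 30 + 31 + 30 + 31 + 31 + 30 + 31 + 30 + 31 + 31 + 28 + 31 + 30 + 31 + 21 = 469.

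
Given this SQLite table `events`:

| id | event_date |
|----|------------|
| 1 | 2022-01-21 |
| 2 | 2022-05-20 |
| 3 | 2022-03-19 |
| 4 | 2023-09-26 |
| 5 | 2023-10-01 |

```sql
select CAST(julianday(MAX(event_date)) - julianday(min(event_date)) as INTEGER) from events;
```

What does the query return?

MIN = 2022-01-21, MAX = 2023-10-01.
10 days remain in January 2022 after the 21st (31 − 21).
Full months from February 2022 through September 2023 contribute their day counts.
Then 1 day into October 2023.
Total: 10 + 28 + 31 + 30 + 31 + 30 + 31 + 31 + 30 + 31 + 30 + 31 + 31 + 28 + 31 + 30 + 31 + 30 + 31 + 31 + 30 + 1 = 618.

618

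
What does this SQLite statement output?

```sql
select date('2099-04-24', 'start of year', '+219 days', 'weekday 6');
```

`start of year` rewinds 2099-04-24 to 2099-01-01.
Applying '+219 days' to 2099-01-01: counting 219 days forward gives 2099-08-08.
`weekday 6` advances to the next Saturday; 2099-08-08 is already a Saturday, so it stays at 2099-08-08.

2099-08-08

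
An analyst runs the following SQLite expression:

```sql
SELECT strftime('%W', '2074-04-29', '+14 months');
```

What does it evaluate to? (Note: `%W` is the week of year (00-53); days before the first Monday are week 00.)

First apply '+14 months': 2074-04-29 → 2075-06-29.
2075-06-29 is a Saturday. SQLite's %W counts Mondays since the year started; the result is 25.

25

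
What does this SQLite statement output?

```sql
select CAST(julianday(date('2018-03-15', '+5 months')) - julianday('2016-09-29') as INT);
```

685

Adding +5 months to 2018-03-15 gives 2018-08-15.
1 day remains in September 2016 after the 29th (30 − 29).
Full months from October 2016 through July 2018 contribute their day counts.
Then 15 days into August 2018.
Total: 1 + 31 + 30 + 31 + 31 + 28 + 31 + 30 + 31 + 30 + 31 + 31 + 30 + 31 + 30 + 31 + 31 + 28 + 31 + 30 + 31 + 30 + 31 + 15 = 685.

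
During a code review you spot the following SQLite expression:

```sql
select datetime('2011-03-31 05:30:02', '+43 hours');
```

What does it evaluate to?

2011-04-02 00:30:02

+43 hours from 2011-03-31 05:30:02 is 2011-04-02 00:30:02 (crosses midnight).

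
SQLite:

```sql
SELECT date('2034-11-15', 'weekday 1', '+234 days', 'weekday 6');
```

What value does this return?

2035-07-14

`weekday 1` advances to the next Monday; 2034-11-15 is a Wednesday, so it moves forward to 2034-11-20.
Applying '+234 days' to 2034-11-20: counting 234 days forward gives 2035-07-12.
`weekday 6` advances to the next Saturday; 2035-07-12 is a Thursday, so it moves forward to 2035-07-14.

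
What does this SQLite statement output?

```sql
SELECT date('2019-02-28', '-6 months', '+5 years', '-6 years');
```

Adding -6 months to 2019-02-28 gives 2018-08-28.
Adding +5 years to 2018-08-28 gives 2023-08-28.
Adding -6 years to 2023-08-28 gives 2017-08-28.

2017-08-28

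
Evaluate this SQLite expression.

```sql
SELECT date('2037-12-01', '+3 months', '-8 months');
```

2037-07-01

Adding +3 months to 2037-12-01 gives 2038-03-01.
Adding -8 months to 2038-03-01 gives 2037-07-01.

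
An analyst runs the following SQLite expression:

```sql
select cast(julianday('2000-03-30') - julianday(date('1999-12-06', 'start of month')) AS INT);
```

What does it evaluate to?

`start of month` rewinds 1999-12-06 to 1999-12-01.
30 days remain in December 1999 after the 1st (31 − 1).
January 2000: 31 days.
February 2000: 29 days (leap year).
Then 30 days into March 2000.
Total: 30 + 31 + 29 + 30 = 120.

120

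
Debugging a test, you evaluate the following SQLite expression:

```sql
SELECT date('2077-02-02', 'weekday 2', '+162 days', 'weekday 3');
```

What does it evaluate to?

`weekday 2` advances to the next Tuesday; 2077-02-02 is already a Tuesday, so it stays at 2077-02-02.
Applying '+162 days' to 2077-02-02: counting 162 days forward gives 2077-07-14.
`weekday 3` advances to the next Wednesday; 2077-07-14 is already a Wednesday, so it stays at 2077-07-14.

2077-07-14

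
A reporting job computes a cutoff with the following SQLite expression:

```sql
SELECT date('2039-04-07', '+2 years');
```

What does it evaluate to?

Adding +2 years to 2039-04-07 gives 2041-04-07.

2041-04-07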